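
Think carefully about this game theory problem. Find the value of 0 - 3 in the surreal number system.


x = 0, y = 3
x - y = 0 - 3 = -3

-3


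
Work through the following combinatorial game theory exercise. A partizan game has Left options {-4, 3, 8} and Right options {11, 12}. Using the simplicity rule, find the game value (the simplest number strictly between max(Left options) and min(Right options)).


Left options: {-4, 3, 8}, max = 8
Right options: {11, 12}, min = 11
All options are numbers and max(Left) < min(Right), so by the simplicity theorem the value is the simplest (earliest-born) number strictly between 8 and 11.
Integers 9 through 10 all lie strictly between 8 and 11.
Among integers, the simplest (lowest birthday = smallest |n|; 0 is born on day 0, +-n on day n) is 9.
No non-integer in the interval can be simpler: if x is a non-integer in the interval, then floor(x) or ceil(x) also lies in the interval (the interval contains an integer), and both are proper prefixes of x's sign expansion, i.e. born earlier. So the game value is 9.
Game value = 9

9


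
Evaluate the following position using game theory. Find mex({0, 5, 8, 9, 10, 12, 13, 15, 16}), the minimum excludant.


Set = {0, 5, 8, 9, 10, 12, 13, 15, 16}
0 is in the set.
1 is NOT in the set. This is the mex.
mex = 1

1


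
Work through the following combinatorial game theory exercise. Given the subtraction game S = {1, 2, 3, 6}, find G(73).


The subtraction set is S = {1, 2, 3, 6}.
G(k) = mex{ G(k - s) : s in S, s <= k }. We compute iteratively: G(0) = 0.
G(1) = mex({0}) = 1
G(2) = mex({0, 1}) = 2
G(3) = mex({0, 1, 2}) = 3
G(4) = mex({1, 2, 3}) = 0
G(5) = mex({0, 2, 3}) = 1
G(6) = mex({0, 1, 3}) = 2
G(7) = mex({0, 1, 2}) = 3
G(8) = mex({1, 2, 3}) = 0
G(9) = mex({0, 2, 3}) = 1
Observe that G(4)..G(9) = 0, 1, 2, 3, 0, 1 repeats G(0)..G(5) = 0, 1, 2, 3, 0, 1.
For k >= max(S) = 6, G(k) is determined by the previous 6 values G(k-6)..G(k-1); a window of 6 consecutive values has recurred shifted by 4, so by induction G(k + 4) = G(k) for all k >= 0: the sequence is periodic from the start with period 4.
One period: G(0..3) = 0, 1, 2, 3.
73 mod 4 = 1, so G(73) = G(1) = 1.

1


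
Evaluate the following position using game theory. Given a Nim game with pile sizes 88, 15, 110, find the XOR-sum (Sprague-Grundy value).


We need the XOR (exclusive or) of all pile sizes.
After XOR-ing pile 1 (size 88): 0 XOR 88 = 88
After XOR-ing pile 2 (size 15): 88 XOR 15 = 87
After XOR-ing pile 3 (size 110): 87 XOR 110 = 57
The Nim-value of this position is 57.

57


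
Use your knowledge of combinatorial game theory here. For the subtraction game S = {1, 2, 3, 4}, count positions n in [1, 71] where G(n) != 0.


Subtraction set S = {1, 2, 3, 4}, so G(n) = n mod 5.
G(n) = 0 when n is a multiple of 5.
Multiples of 5 in [1, 71]: 14
N-positions (nonzero Grundy) = 71 - 14 = 57

57


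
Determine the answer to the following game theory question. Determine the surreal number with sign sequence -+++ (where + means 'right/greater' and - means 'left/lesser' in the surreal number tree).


Sign expansion: -+++
Rule: track bounds (lo, hi), initially (-inf, +inf). On '+', the current value becomes lo and we move to the simplest number in (value, hi): value + 1 if hi = +inf, otherwise the midpoint (value + hi)/2. On '-', the current value becomes hi and we move to value - 1 if lo = -inf, otherwise the midpoint (lo + value)/2.
Start at 0.
Step 1: sign = -, move left. Bounds: (-inf, 0). Value = -1
Step 2: sign = +, move right. Bounds: (-1, 0). Value = -1/2
Step 3: sign = +, move right. Bounds: (-1/2, 0). Value = -1/4
Step 4: sign = +, move right. Bounds: (-1/4, 0). Value = -1/8
The surreal number with sign expansion -+++ is -1/8.

-1/8


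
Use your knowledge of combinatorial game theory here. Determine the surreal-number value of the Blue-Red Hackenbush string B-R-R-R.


Edges (from ground): B-R-R-R
By Berlekamp's sign-expansion rule, a Blue-Red Hackenbush stalk has the value of the surreal number whose sign sequence is the edge sequence with B -> + and R -> -.
Sign sequence: +---
Trace the sign expansion in the surreal number tree, starting from 0:
Edge 1: B (sign +) -> bounds (0, +inf), value = 1
Edge 2: R (sign -) -> bounds (0, 1), value = 1/2
Edge 3: R (sign -) -> bounds (0, 1/2), value = 1/4
Edge 4: R (sign -) -> bounds (0, 1/4), value = 1/8
Game value = 1/8

1/8


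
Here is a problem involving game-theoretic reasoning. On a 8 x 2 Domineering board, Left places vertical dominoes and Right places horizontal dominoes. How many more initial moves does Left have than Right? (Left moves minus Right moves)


Board is 8 x 2 (rows x cols).
Left (vertical) placements: (rows-1) * cols = 7 * 2 = 14
Right (horizontal) placements: rows * (cols-1) = 8 * 1 = 8
Advantage = Left - Right = 14 - 8 = 6

6


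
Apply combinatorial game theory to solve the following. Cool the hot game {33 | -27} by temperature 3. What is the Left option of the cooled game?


Original game: {33 | -27} (a switch {a | b} with a > b).
Cooling by t (for t below the temperature (a - b)/2 = 30) taxes each move by t: {a | b} cooled by t is {a - t | b + t}.
Cooling amount: t = 3
Cooled Left option: 33 - 3 = 30
Cooled Right option: -27 + 3 = -24
Cooled game: {30 | -24}
Left option = 30

30


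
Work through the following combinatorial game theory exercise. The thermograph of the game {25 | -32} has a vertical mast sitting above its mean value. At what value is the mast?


Game = {25 | -32}, a switch {a | b} with numbers a > b.
Its thermograph has left wall a - t and right wall b + t, which meet at t = (a - b)/2, where both equal (a + b)/2. So the mast (mean value) is at (a + b)/2.
Mean = (25 + (-32))/2 = -7/2 = -7/2

-7/2


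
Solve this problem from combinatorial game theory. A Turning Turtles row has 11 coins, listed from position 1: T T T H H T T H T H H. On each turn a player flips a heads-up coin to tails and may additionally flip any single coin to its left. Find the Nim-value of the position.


Coins: T T T H H T T H T H H
Key fact: a single head at position k behaves exactly like a Nim heap of size k (turning it to T and optionally flipping a coin at j < k corresponds to moving the heap from k to j, or to 0), and heads combine as a disjunctive sum (two heads at the same place would cancel, matching j XOR j = 0). So the Nim-value is the XOR of the 1-indexed positions of the heads.
Face-up positions (1-indexed): [4, 5, 8, 10, 11]
XOR 0 with 4: 0 XOR 4 = 4
XOR 4 with 5: 4 XOR 5 = 1
XOR 1 with 8: 1 XOR 8 = 9
XOR 9 with 10: 9 XOR 10 = 3
XOR 3 with 11: 3 XOR 11 = 8
Nim-value = 8

8


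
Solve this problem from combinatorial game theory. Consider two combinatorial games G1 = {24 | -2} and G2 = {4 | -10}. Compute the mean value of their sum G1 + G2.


G1 = {24 | -2}, G2 = {4 | -10}
Each is a switch {a | b} with numbers a > b; its mean value is (a + b)/2, and mean value is additive over game sums: m(G1 + G2) = m(G1) + m(G2).
Mean of G1 = (24 + (-2))/2 = 22/2 = 11
Mean of G2 = (4 + (-10))/2 = -6/2 = -3
Mean of G1 + G2 = 11 + -3 = 8

8


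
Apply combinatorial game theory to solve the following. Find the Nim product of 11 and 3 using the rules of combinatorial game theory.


Nim multiplication is bilinear over XOR: (u XOR v) * w = (u*w) XOR (v*w).
So we split each operand into its bit components and XOR the pairwise Nim products.
11 = 1 + 2 + 8 (as XOR of powers of 2).
3 = 1 + 2 (as XOR of powers of 2).
Using the standard Nim-product table on single bits:
  2*2 = 3,   2*4 = 8,   2*8 = 12,
  4*4 = 6,   4*8 = 11,  8*8 = 13,
and  1*x = x (identity), k*l = l*k (commutative).
Pairwise Nim products:
  1 * 1 = 1
  1 * 2 = 2
  2 * 1 = 2
  2 * 2 = 3
  8 * 1 = 8
  8 * 2 = 12
XOR them: 1 XOR 2 XOR 2 XOR 3 XOR 8 XOR 12 = 6.
Result: 11 * 3 = 6 (in Nim).

6


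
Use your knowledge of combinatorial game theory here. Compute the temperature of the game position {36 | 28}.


The game is {36 | 28}, a switch {a | b} with numbers a > b.
Cooling {a | b} by t gives {a - t | b + t}, which stops being hot when a - t = b + t, i.e. at t = (a - b)/2. So the temperature of a switch is (a - b)/2.
Temperature = (Left option - Right option) / 2
= (36 - (28)) / 2
= 8 / 2
= 4

4


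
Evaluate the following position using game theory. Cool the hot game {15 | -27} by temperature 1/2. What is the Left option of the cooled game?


Original game: {15 | -27} (a switch {a | b} with a > b).
Cooling by t (for t below the temperature (a - b)/2 = 21) taxes each move by t: {a | b} cooled by t is {a - t | b + t}.
Cooling amount: t = 1/2
Cooled Left option: 15 - 1/2 = 29/2
Cooled Right option: -27 + 1/2 = -53/2
Cooled game: {29/2 | -53/2}
Left option = 29/2

29/2


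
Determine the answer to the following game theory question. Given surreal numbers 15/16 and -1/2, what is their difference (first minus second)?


x = 15/16, y = -1/2
Converting to common denominator: 16
x = 15/16, y = -8/16
x - y = 15/16 - -1/2 = 23/16

23/16


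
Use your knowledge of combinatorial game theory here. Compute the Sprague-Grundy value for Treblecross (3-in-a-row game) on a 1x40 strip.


Treblecross: place X on empty cells; 3-in-a-row wins.
Playing within two cells of an existing X lets the opponent win at once, so sensible play treats the cells i-2..i+2 around each X as dead. The player left with no safe cell loses, so this is a normal-play take-away game on strips of safe cells.
Placing X at cell i (0-indexed) of a strip of k safe cells leaves independent strips of sizes max(0, i-2) and max(0, k-i-3). Hence G(k) = mex{ G(max(0,i-2)) XOR G(max(0,k-i-3)) : 0 <= i < k }, with G(0) = 0.
G(1): splits (0,0):0^0=0 -> mex({0}) = 1
G(2): splits (0,0):0^0=0 -> mex({0}) = 1
G(3): splits (0,0):0^0=0 -> mex({0}) = 1
G(4): splits (0,1):0^1=1 (0,0):0^0=0 -> mex({0, 1}) = 2
G(5): splits (0,2):0^1=1 (0,1):0^1=1 (0,0):0^0=0 -> mex({0, 1}) = 2
G(6) = mex({1}) = 0
G(7) = mex({0, 1, 2}) = 3
G(8) = mex({0, 1, 2}) = 3
G(9) = mex({0, 2}) = 1
G(10) = mex({0, 2, 3}) = 1
G(11) = mex({0, 3}) = 1
G(12) = mex({1, 3}) = 0
G(13) = mex({0, 1, 2, 3}) = 4
G(14) = mex({0, 1, 2}) = 3
G(15) = mex({0, 1, 2}) = 3
G(16) = mex({0, 1, 2, 4}) = 3
G(17) = mex({0, 1, 3, 4}) = 2
G(18) = mex({0, 1, 3, 4}) = 2
G(19) = mex({0, 1, 3, 5}) = 2
G(20) = mex({0, 1, 2, 3, 5}) = 4
G(21) = mex({0, 1, 2, 3, 5}) = 4
G(22) = mex({1, 2, 6}) = 0
G(23) = mex({0, 1, 2, 3, 4, 6}) = 5
G(24) = mex({0, 1, 2, 3, 4}) = 5
G(25) = mex({0, 1, 3, 4, 7}) = 2
G(26) = mex({0, 1, 3, 4, 5, 7}) = 2
G(27) = mex({0, 1, 3, 5}) = 2
G(28) = mex({0, 1, 2, 5}) = 3
G(29) = mex({0, 1, 2, 4, 5, 6}) = 3
G(30) = mex({1, 2, 4, 6}) = 0
G(31) = mex({0, 1, 2, 3, 4, 6}) = 5
G(32) = mex({1, 2, 3, 4, 7}) = 0
G(33) = mex({0, 3, 7}) = 1
G(34) = mex({0, 2, 3, 5, 7}) = 1
G(35) = mex({0, 2, 3, 5, 6}) = 1
G(36) = mex({0, 1, 2, 5, 6}) = 3
G(37) = mex({0, 1, 2, 4, 5, 6}) = 3
G(38) = mex({0, 1, 2, 4}) = 3
G(39) = mex({0, 1, 2, 3, 4, 7}) = 5
G(40) = mex({0, 1, 2, 3, 4, 5, 7}) = 6
Therefore G(40) = 6.

6


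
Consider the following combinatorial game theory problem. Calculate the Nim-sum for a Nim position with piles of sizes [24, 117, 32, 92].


We need the XOR (exclusive or) of all pile sizes.
After XOR-ing pile 1 (size 24): 0 XOR 24 = 24
After XOR-ing pile 2 (size 117): 24 XOR 117 = 109
After XOR-ing pile 3 (size 32): 109 XOR 32 = 77
After XOR-ing pile 4 (size 92): 77 XOR 92 = 17
The Nim-value of this position is 17.

17


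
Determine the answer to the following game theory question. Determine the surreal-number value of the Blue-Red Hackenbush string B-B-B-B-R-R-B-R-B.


Edges (from ground): B-B-B-B-R-R-B-R-B
By Berlekamp's sign-expansion rule, a Blue-Red Hackenbush stalk has the value of the surreal number whose sign sequence is the edge sequence with B -> + and R -> -.
Sign sequence: ++++--+-+
Trace the sign expansion in the surreal number tree, starting from 0:
Edge 1: B (sign +) -> bounds (0, +inf), value = 1
Edge 2: B (sign +) -> bounds (1, +inf), value = 2
Edge 3: B (sign +) -> bounds (2, +inf), value = 3
Edge 4: B (sign +) -> bounds (3, +inf), value = 4
Edge 5: R (sign -) -> bounds (3, 4), value = 7/2
Edge 6: R (sign -) -> bounds (3, 7/2), value = 13/4
Edge 7: B (sign +) -> bounds (13/4, 7/2), value = 27/8
Edge 8: R (sign -) -> bounds (13/4, 27/8), value = 53/16
Edge 9: B (sign +) -> bounds (53/16, 27/8), value = 107/32
Game value = 107/32

107/32


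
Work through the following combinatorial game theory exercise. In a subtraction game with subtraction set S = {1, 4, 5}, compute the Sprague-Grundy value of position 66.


The subtraction set is S = {1, 4, 5}.
G(k) = mex{ G(k - s) : s in S, s <= k }. We compute iteratively: G(0) = 0.
G(1) = mex({0}) = 1
G(2) = mex({1}) = 0
G(3) = mex({0}) = 1
G(4) = mex({0, 1}) = 2
G(5) = mex({0, 1, 2}) = 3
G(6) = mex({0, 1, 3}) = 2
G(7) = mex({0, 1, 2}) = 3
G(8) = mex({1, 2, 3}) = 0
G(9) = mex({0, 2, 3}) = 1
G(10) = mex({1, 2, 3}) = 0
G(11) = mex({0, 2, 3}) = 1
G(12) = mex({0, 1, 3}) = 2
Observe that G(8)..G(12) = 0, 1, 0, 1, 2 repeats G(0)..G(4) = 0, 1, 0, 1, 2.
For k >= max(S) = 5, G(k) is determined by the previous 5 values G(k-5)..G(k-1); a window of 5 consecutive values has recurred shifted by 8, so by induction G(k + 8) = G(k) for all k >= 0: the sequence is periodic from the start with period 8.
One period: G(0..7) = 0, 1, 0, 1, 2, 3, 2, 3.
66 mod 8 = 2, so G(66) = G(2) = 0.

0


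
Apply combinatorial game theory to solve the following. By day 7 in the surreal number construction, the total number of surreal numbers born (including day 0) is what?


Day 0: {|} = 0 is born. Count = 1.
Day n: the number of surreal numbers born by day n is 2^(n+1) - 1.
By day 0: 2^1 - 1 = 1
By day 1: 2^2 - 1 = 3
By day 2: 2^3 - 1 = 7
By day 3: 2^4 - 1 = 15
By day 4: 2^5 - 1 = 31
By day 5: 2^6 - 1 = 63
By day 6: 2^7 - 1 = 127
By day 7: 2^8 - 1 = 255
By day 7: 255 surreal numbers.

255


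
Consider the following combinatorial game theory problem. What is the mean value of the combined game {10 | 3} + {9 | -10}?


G1 = {10 | 3}, G2 = {9 | -10}
Each is a switch {a | b} with numbers a > b; its mean value is (a + b)/2, and mean value is additive over game sums: m(G1 + G2) = m(G1) + m(G2).
Mean of G1 = (10 + (3))/2 = 13/2 = 13/2
Mean of G2 = (9 + (-10))/2 = -1/2 = -1/2
Mean of G1 + G2 = 13/2 + -1/2 = 6

6


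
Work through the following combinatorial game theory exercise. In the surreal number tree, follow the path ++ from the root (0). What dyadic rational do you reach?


Sign expansion: ++
Rule: track bounds (lo, hi), initially (-inf, +inf). On '+', the current value becomes lo and we move to the simplest number in (value, hi): value + 1 if hi = +inf, otherwise the midpoint (value + hi)/2. On '-', the current value becomes hi and we move to value - 1 if lo = -inf, otherwise the midpoint (lo + value)/2.
Start at 0.
Step 1: sign = +, move right. Bounds: (0, +inf). Value = 1
Step 2: sign = +, move right. Bounds: (1, +inf). Value = 2
The surreal number with sign expansion ++ is 2.

2


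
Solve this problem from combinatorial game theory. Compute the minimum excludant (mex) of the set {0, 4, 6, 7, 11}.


Set = {0, 4, 6, 7, 11}
0 is in the set.
1 is NOT in the set. This is the mex.
mex = 1

1


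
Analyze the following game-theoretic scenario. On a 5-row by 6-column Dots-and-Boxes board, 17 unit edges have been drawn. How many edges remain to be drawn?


Grid: 5 x 6 boxes, i.e. 6 rows and 7 columns of dots.
Horizontal edges: (rows + 1) * cols = 6 * 6 = 36
Vertical edges: rows * (cols + 1) = 5 * 7 = 35
Total edges: 36 + 35 = 71
Edges drawn: 17
Remaining: 71 - 17 = 54

54


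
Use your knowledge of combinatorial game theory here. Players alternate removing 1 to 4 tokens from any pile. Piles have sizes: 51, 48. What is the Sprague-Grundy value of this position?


Subtraction set: {1, 2, 3, 4}
For this subtraction set, G(n) = n mod 5 (period = max + 1 = 5).
Pile 1 (size 51): G(51) = 51 mod 5 = 1
Pile 2 (size 48): G(48) = 48 mod 5 = 3
Total Grundy value = XOR of all: 1 XOR 3 = 2

2


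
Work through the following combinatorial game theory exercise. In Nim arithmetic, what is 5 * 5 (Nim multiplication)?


Nim multiplication is bilinear over XOR: (u XOR v) * w = (u*w) XOR (v*w).
So we split each operand into its bit components and XOR the pairwise Nim products.
5 = 1 + 4 (as XOR of powers of 2).
5 = 1 + 4 (as XOR of powers of 2).
Using the standard Nim-product table on single bits:
  2*2 = 3,   2*4 = 8,   2*8 = 12,
  4*4 = 6,   4*8 = 11,  8*8 = 13,
and  1*x = x (identity), k*l = l*k (commutative).
Pairwise Nim products:
  1 * 1 = 1
  1 * 4 = 4
  4 * 1 = 4
  4 * 4 = 6
XOR them: 1 XOR 4 XOR 4 XOR 6 = 7.
Result: 5 * 5 = 7 (in Nim).

7


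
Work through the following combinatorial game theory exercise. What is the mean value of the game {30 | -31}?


Game = {30 | -31}, a switch {a | b} with numbers a > b.
Its thermograph has left wall a - t and right wall b + t, which meet at t = (a - b)/2, where both equal (a + b)/2. So the mast (mean value) is at (a + b)/2.
Mean = (30 + (-31))/2 = -1/2 = -1/2

-1/2


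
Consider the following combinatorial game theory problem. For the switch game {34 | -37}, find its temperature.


The game is {34 | -37}, a switch {a | b} with numbers a > b.
Cooling {a | b} by t gives {a - t | b + t}, which stops being hot when a - t = b + t, i.e. at t = (a - b)/2. So the temperature of a switch is (a - b)/2.
Temperature = (Left option - Right option) / 2
= (34 - (-37)) / 2
= 71 / 2
= 71/2

71/2


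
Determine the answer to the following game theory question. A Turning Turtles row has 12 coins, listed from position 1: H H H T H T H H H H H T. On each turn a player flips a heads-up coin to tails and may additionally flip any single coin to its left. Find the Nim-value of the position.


Coins: H H H T H T H H H H H T
Key fact: a single head at position k behaves exactly like a Nim heap of size k (turning it to T and optionally flipping a coin at j < k corresponds to moving the heap from k to j, or to 0), and heads combine as a disjunctive sum (two heads at the same place would cancel, matching j XOR j = 0). So the Nim-value is the XOR of the 1-indexed positions of the heads.
Face-up positions (1-indexed): [1, 2, 3, 5, 7, 8, 9, 10, 11]
XOR 0 with 1: 0 XOR 1 = 1
XOR 1 with 2: 1 XOR 2 = 3
XOR 3 with 3: 3 XOR 3 = 0
XOR 0 with 5: 0 XOR 5 = 5
XOR 5 with 7: 5 XOR 7 = 2
XOR 2 with 8: 2 XOR 8 = 10
XOR 10 with 9: 10 XOR 9 = 3
XOR 3 with 10: 3 XOR 10 = 9
XOR 9 with 11: 9 XOR 11 = 2
Nim-value = 2

2


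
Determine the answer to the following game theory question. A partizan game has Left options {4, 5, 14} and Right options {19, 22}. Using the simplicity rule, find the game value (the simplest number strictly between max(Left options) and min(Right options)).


Left options: {4, 5, 14}, max = 14
Right options: {19, 22}, min = 19
All options are numbers and max(Left) < min(Right), so by the simplicity theorem the value is the simplest (earliest-born) number strictly between 14 and 19.
Integers 15 through 18 all lie strictly between 14 and 19.
Among integers, the simplest (lowest birthday = smallest |n|; 0 is born on day 0, +-n on day n) is 15.
No non-integer in the interval can be simpler: if x is a non-integer in the interval, then floor(x) or ceil(x) also lies in the interval (the interval contains an integer), and both are proper prefixes of x's sign expansion, i.e. born earlier. So the game value is 15.
Game value = 15

15


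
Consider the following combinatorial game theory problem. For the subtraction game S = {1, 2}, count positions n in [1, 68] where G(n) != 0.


Subtraction set S = {1, 2}, so G(n) = n mod 3.
G(n) = 0 when n is a multiple of 3.
Multiples of 3 in [1, 68]: 22
N-positions (nonzero Grundy) = 68 - 22 = 46

46


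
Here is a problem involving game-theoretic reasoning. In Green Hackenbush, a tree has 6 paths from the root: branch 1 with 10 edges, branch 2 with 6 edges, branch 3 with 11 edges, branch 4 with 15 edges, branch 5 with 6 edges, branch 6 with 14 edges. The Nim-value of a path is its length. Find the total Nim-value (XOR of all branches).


The tree has 6 branches from the ground vertex.
In Green Hackenbush, the Nim-value of a simple path of length k is k.
Branch 1: length 10, Nim-value = 10
Branch 2: length 6, Nim-value = 6
Branch 3: length 11, Nim-value = 11
Branch 4: length 15, Nim-value = 15
Branch 5: length 6, Nim-value = 6
Branch 6: length 14, Nim-value = 14
Total Nim-value = XOR of all branch values:
0 XOR 10 = 10
10 XOR 6 = 12
12 XOR 11 = 7
7 XOR 15 = 8
8 XOR 6 = 14
14 XOR 14 = 0
Nim-value of the tree = 0

0


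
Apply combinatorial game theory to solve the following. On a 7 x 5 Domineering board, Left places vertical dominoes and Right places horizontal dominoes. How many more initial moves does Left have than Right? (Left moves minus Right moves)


Board is 7 x 5 (rows x cols).
Left (vertical) placements: (rows-1) * cols = 6 * 5 = 30
Right (horizontal) placements: rows * (cols-1) = 7 * 4 = 28
Advantage = Left - Right = 30 - 28 = 2

2


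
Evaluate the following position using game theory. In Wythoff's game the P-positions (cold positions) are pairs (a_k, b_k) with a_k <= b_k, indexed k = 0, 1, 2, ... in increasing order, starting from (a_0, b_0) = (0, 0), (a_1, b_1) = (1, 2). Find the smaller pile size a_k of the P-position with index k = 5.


By Wythoff's theorem, a_k = floor(k * phi) and b_k = floor(k * phi^2) = a_k + k, where phi = (1 + sqrt(5))/2 is the golden ratio.
phi = (1 + sqrt(5))/2 = 1.618034
k = 5
k * phi = 5 * 1.618034 = 8.090170
a_5 = floor(k * phi) = 8

8


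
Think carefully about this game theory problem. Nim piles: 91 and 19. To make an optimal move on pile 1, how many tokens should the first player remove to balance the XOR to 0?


Piles: 91 and 19
Current XOR: 91 XOR 19 = 72 (non-zero, so this is an N-position).
To make the XOR zero, we need to find a move that balances the piles.
For pile 1 (size 91): target = 91 XOR 72 = 19
We reduce pile 1 from 91 to 19.
Tokens removed: 91 - 19 = 72
Verification: 19 XOR 19 = 0

72


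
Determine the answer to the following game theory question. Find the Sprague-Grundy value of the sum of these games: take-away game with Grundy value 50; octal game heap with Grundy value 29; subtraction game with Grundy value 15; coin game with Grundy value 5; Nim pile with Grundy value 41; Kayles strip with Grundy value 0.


By the Sprague-Grundy theorem, the Grundy value of a sum of games is the XOR of individual Grundy values.
take-away game: Grundy value = 50. Running XOR: 0 XOR 50 = 50
octal game heap: Grundy value = 29. Running XOR: 50 XOR 29 = 47
subtraction game: Grundy value = 15. Running XOR: 47 XOR 15 = 32
coin game: Grundy value = 5. Running XOR: 32 XOR 5 = 37
Nim pile: Grundy value = 41. Running XOR: 37 XOR 41 = 12
Kayles strip: Grundy value = 0. Running XOR: 12 XOR 0 = 12
The combined Grundy value is 12.

12


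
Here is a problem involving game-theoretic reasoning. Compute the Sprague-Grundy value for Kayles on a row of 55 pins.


Kayles: a move removes 1 or 2 adjacent pins from a contiguous row.
Removing pins from a row of k leaves two independent rows (a, b) with a + b = k - 1 (one pin) or a + b = k - 2 (two pins); an end removal gives a = 0.
By Sprague-Grundy, G(k) = mex{ G(a) XOR G(b) } over all these splits. G(0) = 0.
G(1): splits (0,0):0^0=0 -> mex({0}) = 1
G(2): splits (0,1):0^1=1 (0,0):0^0=0 -> mex({0, 1}) = 2
G(3): splits (0,2):0^2=2 (1,1):1^1=0 (0,1):0^1=1 -> mex({0, 1, 2}) = 3
G(4): splits (0,3):0^3=3 (1,2):1^2=3 (0,2):0^2=2 (1,1):1^1=0 -> mex({0, 2, 3}) = 1
G(5): splits (0,4):0^1=1 (1,3):1^3=2 (2,2):2^2=0 (0,3):0^3=3 (1,2):1^2=3 -> mex({0, 1, 2, 3}) = 4
G(6) = mex({0, 1, 2, 4}) = 3
G(7) = mex({0, 1, 3, 4, 5}) = 2
G(8) = mex({0, 2, 3, 5, 6}) = 1
G(9) = mex({0, 1, 2, 3, 6, 7}) = 4
G(10) = mex({0, 1, 3, 4, 5, 7}) = 2
G(11) = mex({0, 1, 2, 3, 4, 5}) = 6
G(12) = mex({0, 1, 2, 3, 5, 6, 7}) = 4
G(13) = mex({0, 2, 3, 4, 6, 7}) = 1
G(14) = mex({0, 1, 4, 5, 6, 7}) = 2
G(15) = mex({0, 1, 2, 3, 4, 5, 6}) = 7
G(16) = mex({0, 2, 3, 5, 6, 7}) = 1
G(17) = mex({0, 1, 2, 3, 5, 6, 7}) = 4
G(18) = mex({0, 1, 2, 4, 5, 6}) = 3
G(19) = mex({0, 1, 3, 4, 5, 7}) = 2
G(20) = mex({0, 2, 3, 4, 5, 6, 7}) = 1
G(21) = mex({0, 1, 2, 3, 5, 6, 7}) = 4
G(22) = mex({0, 1, 2, 3, 4, 5, 7}) = 6
G(23) = mex({0, 1, 2, 3, 4, 5, 6}) = 7
G(24) = mex({0, 1, 2, 3, 5, 6, 7}) = 4
G(25) = mex({0, 2, 3, 4, 6, 7}) = 1
G(26) = mex({0, 1, 3, 4, 5, 6, 7}) = 2
G(27) = mex({0, 1, 2, 3, 4, 5, 6, 7}) = 8
G(28) = mex({0, 1, 2, 3, 4, 6, 7, 8}) = 5
G(29) = mex({0, 1, 2, 3, 5, 6, 7, 8, 9}) = 4
G(30) = mex({0, 1, 2, 3, 4, 5, 6, 9, 10}) = 7
G(31) = mex({0, 1, 3, 4, 5, 7, 10, 11}) = 2
G(32) = mex({0, 2, 3, 4, 5, 6, 7, 9, 11}) = 1
G(33) = mex({0, 1, 2, 3, 4, 5, 6, 7, 9, 12}) = 8
G(34) = mex({0, 1, 2, 3, 4, 5, 7, 8, 11, 12}) = 6
G(35) = mex({0, 1, 2, 3, 4, 5, 6, 8, 9, 10, 11}) = 7
G(36) = mex({0, 1, 2, 3, 5, 6, 7, 9, 10}) = 4
G(37) = mex({0, 2, 3, 4, 6, 7, 9, 10, 11, 12}) = 1
G(38) = mex({0, 1, 3, 4, 5, 6, 7, 9, 10, 11, 12}) = 2
G(39) = mex({0, 1, 2, 4, 5, 6, 7, 9, 10, 12, 14}) = 3
G(40) = mex({0, 2, 3, 4, 6, 7, 11, 12, 14}) = 1
G(41) = mex({0, 1, 2, 3, 5, 6, 7, 9, 10, 11, 12}) = 4
G(42) = mex({0, 1, 2, 3, 4, 5, 6, 9, 10}) = 7
G(43) = mex({0, 1, 3, 4, 5, 7, 9, 10, 12, 15}) = 2
G(44) = mex({0, 2, 3, 4, 5, 6, 7, 9, 10, 12, 15}) = 1
G(45) = mex({0, 1, 2, 3, 4, 5, 6, 7, 9, 10, 12, 14}) = 8
G(46) = mex({0, 1, 3, 4, 5, 7, 8, 11, 12, 14}) = 2
G(47) = mex({0, 1, 2, 3, 4, 5, 6, 8, 9, 10, 11, 12}) = 7
G(48) = mex({0, 1, 2, 3, 5, 6, 7, 9, 10}) = 4
G(49) = mex({0, 2, 3, 4, 6, 7, 9, 10, 11, 12, 15}) = 1
G(50) = mex({0, 1, 4, 5, 6, 7, 9, 11, 12, 14, 15}) = 2
G(51) = mex({0, 1, 2, 3, 4, 5, 6, 7, 9, 12, 14, 15}) = 8
G(52) = mex({0, 2, 3, 4, 5, 6, 7, 8, 11, 12, 15}) = 1
G(53) = mex({0, 1, 2, 3, 5, 6, 7, 8, 9, 10, 11, 12}) = 4
G(54) = mex({0, 1, 2, 3, 4, 5, 6, 9, 10}) = 7
G(55) = mex({0, 1, 3, 4, 5, 7, 9, 10, 11, 12}) = 2
Therefore G(55) = 2.

2


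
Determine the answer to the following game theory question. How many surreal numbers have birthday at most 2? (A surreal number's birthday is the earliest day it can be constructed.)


Day 0: {|} = 0 is born. Count = 1.
Day n: the number of surreal numbers born by day n is 2^(n+1) - 1.
By day 0: 2^1 - 1 = 1
By day 1: 2^2 - 1 = 3
By day 2: 2^3 - 1 = 7
By day 2: 7 surreal numbers.

7


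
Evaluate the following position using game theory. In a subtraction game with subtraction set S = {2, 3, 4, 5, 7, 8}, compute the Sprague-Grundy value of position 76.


The subtraction set is S = {2, 3, 4, 5, 7, 8}.
G(k) = mex{ G(k - s) : s in S, s <= k }. We compute iteratively: G(0) = 0.
G(1) = mex({}) = 0
G(2) = mex({0}) = 1
G(3) = mex({0}) = 1
G(4) = mex({0, 1}) = 2
G(5) = mex({0, 1}) = 2
G(6) = mex({0, 1, 2}) = 3
G(7) = mex({0, 1, 2}) = 3
G(8) = mex({0, 1, 2, 3}) = 4
G(9) = mex({0, 1, 2, 3}) = 4
G(10) = mex({1, 2, 3, 4}) = 0
G(11) = mex({1, 2, 3, 4}) = 0
G(12) = mex({0, 2, 3, 4}) = 1
G(13) = mex({0, 2, 3, 4}) = 1
G(14) = mex({0, 1, 3, 4}) = 2
G(15) = mex({0, 1, 3, 4}) = 2
G(16) = mex({0, 1, 2, 4}) = 3
G(17) = mex({0, 1, 2, 4}) = 3
Observe that G(10)..G(17) = 0, 0, 1, 1, 2, 2, 3, 3 repeats G(0)..G(7) = 0, 0, 1, 1, 2, 2, 3, 3.
For k >= max(S) = 8, G(k) is determined by the previous 8 values G(k-8)..G(k-1); a window of 8 consecutive values has recurred shifted by 10, so by induction G(k + 10) = G(k) for all k >= 0: the sequence is periodic from the start with period 10.
One period: G(0..9) = 0, 0, 1, 1, 2, 2, 3, 3, 4, 4.
76 mod 10 = 6, so G(76) = G(6) = 3.

3


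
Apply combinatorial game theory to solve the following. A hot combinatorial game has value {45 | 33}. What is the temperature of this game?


The game is {45 | 33}, a switch {a | b} with numbers a > b.
Cooling {a | b} by t gives {a - t | b + t}, which stops being hot when a - t = b + t, i.e. at t = (a - b)/2. So the temperature of a switch is (a - b)/2.
Temperature = (Left option - Right option) / 2
= (45 - (33)) / 2
= 12 / 2
= 6

6


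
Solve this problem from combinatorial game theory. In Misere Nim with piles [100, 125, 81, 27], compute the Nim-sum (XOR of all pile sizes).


We need the XOR (exclusive or) of all pile sizes.
After XOR-ing pile 1 (size 100): 0 XOR 100 = 100
After XOR-ing pile 2 (size 125): 100 XOR 125 = 25
After XOR-ing pile 3 (size 81): 25 XOR 81 = 72
After XOR-ing pile 4 (size 27): 72 XOR 27 = 83
The Nim-value of this position is 83.

83


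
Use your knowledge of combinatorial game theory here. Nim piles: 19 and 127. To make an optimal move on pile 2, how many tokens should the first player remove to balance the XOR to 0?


Piles: 19 and 127
Current XOR: 19 XOR 127 = 108 (non-zero, so this is an N-position).
To make the XOR zero, we need to find a move that balances the piles.
For pile 2 (size 127): target = 127 XOR 108 = 19
We reduce pile 2 from 127 to 19.
Tokens removed: 127 - 19 = 108
Verification: 19 XOR 19 = 0

108


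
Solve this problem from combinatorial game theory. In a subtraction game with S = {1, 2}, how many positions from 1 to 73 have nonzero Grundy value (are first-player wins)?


Subtraction set S = {1, 2}, so G(n) = n mod 3.
G(n) = 0 when n is a multiple of 3.
Multiples of 3 in [1, 73]: 24
N-positions (nonzero Grundy) = 73 - 24 = 49

49


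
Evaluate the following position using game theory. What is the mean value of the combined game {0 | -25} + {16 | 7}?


G1 = {0 | -25}, G2 = {16 | 7}
Each is a switch {a | b} with numbers a > b; its mean value is (a + b)/2, and mean value is additive over game sums: m(G1 + G2) = m(G1) + m(G2).
Mean of G1 = (0 + (-25))/2 = -25/2 = -25/2
Mean of G2 = (16 + (7))/2 = 23/2 = 23/2
Mean of G1 + G2 = -25/2 + 23/2 = -1

-1


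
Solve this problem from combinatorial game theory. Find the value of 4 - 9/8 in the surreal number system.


x = 4, y = 9/8
Converting to common denominator: 8
x = 32/8, y = 9/8
x - y = 4 - 9/8 = 23/8

23/8


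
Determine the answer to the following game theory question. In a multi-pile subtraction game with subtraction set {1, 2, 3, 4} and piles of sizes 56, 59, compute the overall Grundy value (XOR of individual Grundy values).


Subtraction set: {1, 2, 3, 4}
For this subtraction set, G(n) = n mod 5 (period = max + 1 = 5).
Pile 1 (size 56): G(56) = 56 mod 5 = 1
Pile 2 (size 59): G(59) = 59 mod 5 = 4
Total Grundy value = XOR of all: 1 XOR 4 = 5

5


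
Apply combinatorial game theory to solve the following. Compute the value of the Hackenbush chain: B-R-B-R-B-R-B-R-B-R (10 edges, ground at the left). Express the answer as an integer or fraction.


Edges (from ground): B-R-B-R-B-R-B-R-B-R
By Berlekamp's sign-expansion rule, a Blue-Red Hackenbush stalk has the value of the surreal number whose sign sequence is the edge sequence with B -> + and R -> -.
Sign sequence: +-+-+-+-+-
Trace the sign expansion in the surreal number tree, starting from 0:
Edge 1: B (sign +) -> bounds (0, +inf), value = 1
Edge 2: R (sign -) -> bounds (0, 1), value = 1/2
Edge 3: B (sign +) -> bounds (1/2, 1), value = 3/4
Edge 4: R (sign -) -> bounds (1/2, 3/4), value = 5/8
Edge 5: B (sign +) -> bounds (5/8, 3/4), value = 11/16
Edge 6: R (sign -) -> bounds (5/8, 11/16), value = 21/32
Edge 7: B (sign +) -> bounds (21/32, 11/16), value = 43/64
Edge 8: R (sign -) -> bounds (21/32, 43/64), value = 85/128
Edge 9: B (sign +) -> bounds (85/128, 43/64), value = 171/256
Edge 10: R (sign -) -> bounds (85/128, 171/256), value = 341/512
Game value = 341/512

341/512


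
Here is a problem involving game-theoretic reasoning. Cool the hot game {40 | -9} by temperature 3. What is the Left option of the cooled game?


Original game: {40 | -9} (a switch {a | b} with a > b).
Cooling by t (for t below the temperature (a - b)/2 = 49/2) taxes each move by t: {a | b} cooled by t is {a - t | b + t}.
Cooling amount: t = 3
Cooled Left option: 40 - 3 = 37
Cooled Right option: -9 + 3 = -6
Cooled game: {37 | -6}
Left option = 37

37


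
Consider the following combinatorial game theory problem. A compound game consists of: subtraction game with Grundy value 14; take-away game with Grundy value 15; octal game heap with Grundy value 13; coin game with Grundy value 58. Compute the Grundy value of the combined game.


By the Sprague-Grundy theorem, the Grundy value of a sum of games is the XOR of individual Grundy values.
subtraction game: Grundy value = 14. Running XOR: 0 XOR 14 = 14
take-away game: Grundy value = 15. Running XOR: 14 XOR 15 = 1
octal game heap: Grundy value = 13. Running XOR: 1 XOR 13 = 12
coin game: Grundy value = 58. Running XOR: 12 XOR 58 = 54
The combined Grundy value is 54.

54


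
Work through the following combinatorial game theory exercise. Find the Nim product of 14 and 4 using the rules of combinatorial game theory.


Nim multiplication is bilinear over XOR: (u XOR v) * w = (u*w) XOR (v*w).
So we split each operand into its bit components and XOR the pairwise Nim products.
14 = 2 + 4 + 8 (as XOR of powers of 2).
4 = 4 (as XOR of powers of 2).
Using the standard Nim-product table on single bits:
  2*2 = 3,   2*4 = 8,   2*8 = 12,
  4*4 = 6,   4*8 = 11,  8*8 = 13,
and  1*x = x (identity), k*l = l*k (commutative).
Pairwise Nim products:
  2 * 4 = 8
  4 * 4 = 6
  8 * 4 = 11
XOR them: 8 XOR 6 XOR 11 = 5.
Result: 14 * 4 = 5 (in Nim).

5


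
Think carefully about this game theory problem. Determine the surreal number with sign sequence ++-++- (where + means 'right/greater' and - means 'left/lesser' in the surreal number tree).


Sign expansion: ++-++-
Rule: track bounds (lo, hi), initially (-inf, +inf). On '+', the current value becomes lo and we move to the simplest number in (value, hi): value + 1 if hi = +inf, otherwise the midpoint (value + hi)/2. On '-', the current value becomes hi and we move to value - 1 if lo = -inf, otherwise the midpoint (lo + value)/2.
Start at 0.
Step 1: sign = +, move right. Bounds: (0, +inf). Value = 1
Step 2: sign = +, move right. Bounds: (1, +inf). Value = 2
Step 3: sign = -, move left. Bounds: (1, 2). Value = 3/2
Step 4: sign = +, move right. Bounds: (3/2, 2). Value = 7/4
Step 5: sign = +, move right. Bounds: (7/4, 2). Value = 15/8
Step 6: sign = -, move left. Bounds: (7/4, 15/8). Value = 29/16
The surreal number with sign expansion ++-++- is 29/16.

29/16


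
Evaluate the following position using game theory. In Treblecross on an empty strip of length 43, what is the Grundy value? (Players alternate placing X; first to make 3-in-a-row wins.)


Treblecross: place X on empty cells; 3-in-a-row wins.
Playing within two cells of an existing X lets the opponent win at once, so sensible play treats the cells i-2..i+2 around each X as dead. The player left with no safe cell loses, so this is a normal-play take-away game on strips of safe cells.
Placing X at cell i (0-indexed) of a strip of k safe cells leaves independent strips of sizes max(0, i-2) and max(0, k-i-3). Hence G(k) = mex{ G(max(0,i-2)) XOR G(max(0,k-i-3)) : 0 <= i < k }, with G(0) = 0.
G(1): splits (0,0):0^0=0 -> mex({0}) = 1
G(2): splits (0,0):0^0=0 -> mex({0}) = 1
G(3): splits (0,0):0^0=0 -> mex({0}) = 1
G(4): splits (0,1):0^1=1 (0,0):0^0=0 -> mex({0, 1}) = 2
G(5): splits (0,2):0^1=1 (0,1):0^1=1 (0,0):0^0=0 -> mex({0, 1}) = 2
G(6) = mex({1}) = 0
G(7) = mex({0, 1, 2}) = 3
G(8) = mex({0, 1, 2}) = 3
G(9) = mex({0, 2}) = 1
G(10) = mex({0, 2, 3}) = 1
G(11) = mex({0, 3}) = 1
G(12) = mex({1, 3}) = 0
G(13) = mex({0, 1, 2, 3}) = 4
G(14) = mex({0, 1, 2}) = 3
G(15) = mex({0, 1, 2}) = 3
G(16) = mex({0, 1, 2, 4}) = 3
G(17) = mex({0, 1, 3, 4}) = 2
G(18) = mex({0, 1, 3, 4}) = 2
G(19) = mex({0, 1, 3, 5}) = 2
G(20) = mex({0, 1, 2, 3, 5}) = 4
G(21) = mex({0, 1, 2, 3, 5}) = 4
G(22) = mex({1, 2, 6}) = 0
G(23) = mex({0, 1, 2, 3, 4, 6}) = 5
G(24) = mex({0, 1, 2, 3, 4}) = 5
G(25) = mex({0, 1, 3, 4, 7}) = 2
G(26) = mex({0, 1, 3, 4, 5, 7}) = 2
G(27) = mex({0, 1, 3, 5}) = 2
G(28) = mex({0, 1, 2, 5}) = 3
G(29) = mex({0, 1, 2, 4, 5, 6}) = 3
G(30) = mex({1, 2, 4, 6}) = 0
G(31) = mex({0, 1, 2, 3, 4, 6}) = 5
G(32) = mex({1, 2, 3, 4, 7}) = 0
G(33) = mex({0, 3, 7}) = 1
G(34) = mex({0, 2, 3, 5, 7}) = 1
G(35) = mex({0, 2, 3, 5, 6}) = 1
G(36) = mex({0, 1, 2, 5, 6}) = 3
G(37) = mex({0, 1, 2, 4, 5, 6}) = 3
G(38) = mex({0, 1, 2, 4}) = 3
G(39) = mex({0, 1, 2, 3, 4, 7}) = 5
G(40) = mex({0, 1, 2, 3, 4, 5, 7}) = 6
G(41) = mex({0, 1, 2, 3, 5, 7}) = 4
G(42) = mex({0, 1, 2, 3, 5, 6, 7}) = 4
G(43) = mex({0, 2, 3, 5, 6}) = 1
Therefore G(43) = 1.

1


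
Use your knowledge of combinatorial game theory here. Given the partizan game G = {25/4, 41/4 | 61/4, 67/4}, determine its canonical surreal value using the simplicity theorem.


Left options: {25/4, 41/4}, max = 41/4
Right options: {61/4, 67/4}, min = 61/4
All options are numbers and max(Left) < min(Right), so by the simplicity theorem the value is the simplest (earliest-born) number strictly between 41/4 and 61/4.
Integers 11 through 15 all lie strictly between 41/4 and 61/4.
Among integers, the simplest (lowest birthday = smallest |n|; 0 is born on day 0, +-n on day n) is 11.
No non-integer in the interval can be simpler: if x is a non-integer in the interval, then floor(x) or ceil(x) also lies in the interval (the interval contains an integer), and both are proper prefixes of x's sign expansion, i.e. born earlier. So the game value is 11.
Game value = 11

11


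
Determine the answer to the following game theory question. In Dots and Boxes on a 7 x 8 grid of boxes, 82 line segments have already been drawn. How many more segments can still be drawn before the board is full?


Grid: 7 x 8 boxes, i.e. 8 rows and 9 columns of dots.
Horizontal edges: (rows + 1) * cols = 8 * 8 = 64
Vertical edges: rows * (cols + 1) = 7 * 9 = 63
Total edges: 64 + 63 = 127
Edges drawn: 82
Remaining: 127 - 82 = 45

45


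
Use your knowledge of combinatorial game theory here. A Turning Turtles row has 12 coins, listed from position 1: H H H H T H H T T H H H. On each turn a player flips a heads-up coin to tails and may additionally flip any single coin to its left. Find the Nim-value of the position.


Coins: H H H H T H H T T H H H
Key fact: a single head at position k behaves exactly like a Nim heap of size k (turning it to T and optionally flipping a coin at j < k corresponds to moving the heap from k to j, or to 0), and heads combine as a disjunctive sum (two heads at the same place would cancel, matching j XOR j = 0). So the Nim-value is the XOR of the 1-indexed positions of the heads.
Face-up positions (1-indexed): [1, 2, 3, 4, 6, 7, 10, 11, 12]
XOR 0 with 1: 0 XOR 1 = 1
XOR 1 with 2: 1 XOR 2 = 3
XOR 3 with 3: 3 XOR 3 = 0
XOR 0 with 4: 0 XOR 4 = 4
XOR 4 with 6: 4 XOR 6 = 2
XOR 2 with 7: 2 XOR 7 = 5
XOR 5 with 10: 5 XOR 10 = 15
XOR 15 with 11: 15 XOR 11 = 4
XOR 4 with 12: 4 XOR 12 = 8
Nim-value = 8

8


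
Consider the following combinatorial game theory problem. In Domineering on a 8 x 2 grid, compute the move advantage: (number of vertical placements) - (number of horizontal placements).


Board is 8 x 2 (rows x cols).
Left (vertical) placements: (rows-1) * cols = 7 * 2 = 14
Right (horizontal) placements: rows * (cols-1) = 8 * 1 = 8
Advantage = Left - Right = 14 - 8 = 6

6


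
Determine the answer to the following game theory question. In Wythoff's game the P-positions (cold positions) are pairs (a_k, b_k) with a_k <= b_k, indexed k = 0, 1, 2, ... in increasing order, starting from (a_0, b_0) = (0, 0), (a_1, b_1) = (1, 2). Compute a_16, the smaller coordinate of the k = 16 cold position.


By Wythoff's theorem, a_k = floor(k * phi) and b_k = floor(k * phi^2) = a_k + k, where phi = (1 + sqrt(5))/2 is the golden ratio.
phi = (1 + sqrt(5))/2 = 1.618034
k = 16
k * phi = 16 * 1.618034 = 25.888544
a_16 = floor(k * phi) = 25

25


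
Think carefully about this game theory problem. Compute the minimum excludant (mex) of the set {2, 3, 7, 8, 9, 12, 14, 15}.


Set = {2, 3, 7, 8, 9, 12, 14, 15}
0 is NOT in the set. This is the mex.
mex = 0

0


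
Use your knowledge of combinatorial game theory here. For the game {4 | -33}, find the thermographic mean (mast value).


Game = {4 | -33}, a switch {a | b} with numbers a > b.
Its thermograph has left wall a - t and right wall b + t, which meet at t = (a - b)/2, where both equal (a + b)/2. So the mast (mean value) is at (a + b)/2.
Mean = (4 + (-33))/2 = -29/2 = -29/2

-29/2


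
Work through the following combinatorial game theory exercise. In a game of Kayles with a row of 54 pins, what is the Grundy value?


Kayles: a move removes 1 or 2 adjacent pins from a contiguous row.
Removing pins from a row of k leaves two independent rows (a, b) with a + b = k - 1 (one pin) or a + b = k - 2 (two pins); an end removal gives a = 0.
By Sprague-Grundy, G(k) = mex{ G(a) XOR G(b) } over all these splits. G(0) = 0.
G(1): splits (0,0):0^0=0 -> mex({0}) = 1
G(2): splits (0,1):0^1=1 (0,0):0^0=0 -> mex({0, 1}) = 2
G(3): splits (0,2):0^2=2 (1,1):1^1=0 (0,1):0^1=1 -> mex({0, 1, 2}) = 3
G(4): splits (0,3):0^3=3 (1,2):1^2=3 (0,2):0^2=2 (1,1):1^1=0 -> mex({0, 2, 3}) = 1
G(5): splits (0,4):0^1=1 (1,3):1^3=2 (2,2):2^2=0 (0,3):0^3=3 (1,2):1^2=3 -> mex({0, 1, 2, 3}) = 4
G(6) = mex({0, 1, 2, 4}) = 3
G(7) = mex({0, 1, 3, 4, 5}) = 2
G(8) = mex({0, 2, 3, 5, 6}) = 1
G(9) = mex({0, 1, 2, 3, 6, 7}) = 4
G(10) = mex({0, 1, 3, 4, 5, 7}) = 2
G(11) = mex({0, 1, 2, 3, 4, 5}) = 6
G(12) = mex({0, 1, 2, 3, 5, 6, 7}) = 4
G(13) = mex({0, 2, 3, 4, 6, 7}) = 1
G(14) = mex({0, 1, 4, 5, 6, 7}) = 2
G(15) = mex({0, 1, 2, 3, 4, 5, 6}) = 7
G(16) = mex({0, 2, 3, 5, 6, 7}) = 1
G(17) = mex({0, 1, 2, 3, 5, 6, 7}) = 4
G(18) = mex({0, 1, 2, 4, 5, 6}) = 3
G(19) = mex({0, 1, 3, 4, 5, 7}) = 2
G(20) = mex({0, 2, 3, 4, 5, 6, 7}) = 1
G(21) = mex({0, 1, 2, 3, 5, 6, 7}) = 4
G(22) = mex({0, 1, 2, 3, 4, 5, 7}) = 6
G(23) = mex({0, 1, 2, 3, 4, 5, 6}) = 7
G(24) = mex({0, 1, 2, 3, 5, 6, 7}) = 4
G(25) = mex({0, 2, 3, 4, 6, 7}) = 1
G(26) = mex({0, 1, 3, 4, 5, 6, 7}) = 2
G(27) = mex({0, 1, 2, 3, 4, 5, 6, 7}) = 8
G(28) = mex({0, 1, 2, 3, 4, 6, 7, 8}) = 5
G(29) = mex({0, 1, 2, 3, 5, 6, 7, 8, 9}) = 4
G(30) = mex({0, 1, 2, 3, 4, 5, 6, 9, 10}) = 7
G(31) = mex({0, 1, 3, 4, 5, 7, 10, 11}) = 2
G(32) = mex({0, 2, 3, 4, 5, 6, 7, 9, 11}) = 1
G(33) = mex({0, 1, 2, 3, 4, 5, 6, 7, 9, 12}) = 8
G(34) = mex({0, 1, 2, 3, 4, 5, 7, 8, 11, 12}) = 6
G(35) = mex({0, 1, 2, 3, 4, 5, 6, 8, 9, 10, 11}) = 7
G(36) = mex({0, 1, 2, 3, 5, 6, 7, 9, 10}) = 4
G(37) = mex({0, 2, 3, 4, 6, 7, 9, 10, 11, 12}) = 1
G(38) = mex({0, 1, 3, 4, 5, 6, 7, 9, 10, 11, 12}) = 2
G(39) = mex({0, 1, 2, 4, 5, 6, 7, 9, 10, 12, 14}) = 3
G(40) = mex({0, 2, 3, 4, 6, 7, 11, 12, 14}) = 1
G(41) = mex({0, 1, 2, 3, 5, 6, 7, 9, 10, 11, 12}) = 4
G(42) = mex({0, 1, 2, 3, 4, 5, 6, 9, 10}) = 7
G(43) = mex({0, 1, 3, 4, 5, 7, 9, 10, 12, 15}) = 2
G(44) = mex({0, 2, 3, 4, 5, 6, 7, 9, 10, 12, 15}) = 1
G(45) = mex({0, 1, 2, 3, 4, 5, 6, 7, 9, 10, 12, 14}) = 8
G(46) = mex({0, 1, 3, 4, 5, 7, 8, 11, 12, 14}) = 2
G(47) = mex({0, 1, 2, 3, 4, 5, 6, 8, 9, 10, 11, 12}) = 7
G(48) = mex({0, 1, 2, 3, 5, 6, 7, 9, 10}) = 4
G(49) = mex({0, 2, 3, 4, 6, 7, 9, 10, 11, 12, 15}) = 1
G(50) = mex({0, 1, 4, 5, 6, 7, 9, 11, 12, 14, 15}) = 2
G(51) = mex({0, 1, 2, 3, 4, 5, 6, 7, 9, 12, 14, 15}) = 8
G(52) = mex({0, 2, 3, 4, 5, 6, 7, 8, 11, 12, 15}) = 1
G(53) = mex({0, 1, 2, 3, 5, 6, 7, 8, 9, 10, 11, 12}) = 4
G(54) = mex({0, 1, 2, 3, 4, 5, 6, 9, 10}) = 7
Therefore G(54) = 7.

7
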